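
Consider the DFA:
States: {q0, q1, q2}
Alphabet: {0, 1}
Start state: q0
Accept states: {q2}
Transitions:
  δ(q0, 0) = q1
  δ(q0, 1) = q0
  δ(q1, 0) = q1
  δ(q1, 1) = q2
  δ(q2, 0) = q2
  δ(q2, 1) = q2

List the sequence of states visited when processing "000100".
Starting at q0
Read '0': q0 -> q1
Read '0': q1 -> q1
Read '0': q1 -> q1
Read '1': q1 -> q2
Read '0': q2 -> q2
Read '0': q2 -> q2

Final answer: q0 -> q1 -> q1 -> q1 -> q2 -> q2 -> q2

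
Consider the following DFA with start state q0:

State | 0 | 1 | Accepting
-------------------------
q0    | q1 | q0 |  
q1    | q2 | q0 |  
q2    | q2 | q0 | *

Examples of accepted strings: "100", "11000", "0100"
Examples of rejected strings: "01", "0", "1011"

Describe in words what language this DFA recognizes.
binary strings ending with '00'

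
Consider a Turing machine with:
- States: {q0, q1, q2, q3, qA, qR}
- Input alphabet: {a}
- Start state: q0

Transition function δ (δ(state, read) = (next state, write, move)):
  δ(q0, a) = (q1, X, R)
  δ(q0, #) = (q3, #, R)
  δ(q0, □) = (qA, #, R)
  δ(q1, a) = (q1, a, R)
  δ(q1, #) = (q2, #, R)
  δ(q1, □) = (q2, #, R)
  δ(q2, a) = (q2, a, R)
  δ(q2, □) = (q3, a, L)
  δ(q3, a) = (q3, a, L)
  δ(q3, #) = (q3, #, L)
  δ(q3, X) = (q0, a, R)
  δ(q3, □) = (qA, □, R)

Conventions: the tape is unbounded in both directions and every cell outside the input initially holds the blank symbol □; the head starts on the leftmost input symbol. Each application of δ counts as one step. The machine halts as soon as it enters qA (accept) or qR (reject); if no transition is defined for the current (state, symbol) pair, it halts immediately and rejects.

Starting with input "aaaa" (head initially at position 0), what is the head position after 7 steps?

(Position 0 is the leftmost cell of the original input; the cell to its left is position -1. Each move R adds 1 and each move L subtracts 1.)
Step 0: [q0]aaaa (head at position 0)
Step 1: δ(q0, a) = (q1, X, R)  ⊢  X[q1]aaa (head at position 1)
Step 2: δ(q1, a) = (q1, a, R)  ⊢  Xa[q1]aa (head at position 2)
Step 3: δ(q1, a) = (q1, a, R)  ⊢  Xaa[q1]a (head at position 3)
Step 4: δ(q1, a) = (q1, a, R)  ⊢  Xaaa[q1]□ (head at position 4)
Step 5: δ(q1, □) = (q2, #, R)  ⊢  Xaaa#[q2]□ (head at position 5)
Step 6: δ(q2, □) = (q3, a, L)  ⊢  Xaaa[q3]#a (head at position 4)
Step 7: δ(q3, #) = (q3, #, L)  ⊢  Xaa[q3]a#a (head at position 3)
Head position after 7 steps: 3

Final answer: Position 3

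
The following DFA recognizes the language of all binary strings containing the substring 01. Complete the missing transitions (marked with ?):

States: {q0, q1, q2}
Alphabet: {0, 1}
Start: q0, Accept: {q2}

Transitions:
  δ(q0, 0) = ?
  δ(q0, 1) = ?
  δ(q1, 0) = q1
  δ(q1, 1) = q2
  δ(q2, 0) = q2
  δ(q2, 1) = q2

What each state remembers (consistent with the given transitions and accept states):
  q0: 01 not seen yet and the last symbol was not 0
  q1: 01 not seen yet and the last symbol was 0
  q2: the substring 01 has already been seen
Filling in the missing entries:
  δ(q0, 0): in q0 (01 not seen yet and the last symbol was not 0), after reading 0 we have: 01 not seen yet and the last symbol was 0 → q1
  δ(q0, 1): in q0 (01 not seen yet and the last symbol was not 0), after reading 1 we have: 01 not seen yet and the last symbol was not 0 → q0

Final answer: δ(q0, 0) = q1; δ(q0, 1) = q0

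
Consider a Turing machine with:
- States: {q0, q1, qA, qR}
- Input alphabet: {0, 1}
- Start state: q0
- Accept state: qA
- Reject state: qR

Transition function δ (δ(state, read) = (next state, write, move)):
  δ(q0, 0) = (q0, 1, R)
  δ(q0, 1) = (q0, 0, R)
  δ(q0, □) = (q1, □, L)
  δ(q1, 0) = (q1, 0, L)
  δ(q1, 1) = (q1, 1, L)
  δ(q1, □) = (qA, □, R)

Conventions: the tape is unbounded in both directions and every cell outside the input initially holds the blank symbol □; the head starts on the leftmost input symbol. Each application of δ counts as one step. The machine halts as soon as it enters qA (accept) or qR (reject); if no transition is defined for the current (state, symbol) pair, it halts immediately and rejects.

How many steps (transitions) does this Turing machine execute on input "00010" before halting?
Step 0: [q0]00010 (head at position 0)
Step 1: δ(q0, 0) = (q0, 1, R)  ⊢  1[q0]0010 (head at position 1)
Step 2: δ(q0, 0) = (q0, 1, R)  ⊢  11[q0]010 (head at position 2)
Step 3: δ(q0, 0) = (q0, 1, R)  ⊢  111[q0]10 (head at position 3)
Step 4: δ(q0, 1) = (q0, 0, R)  ⊢  1110[q0]0 (head at position 4)
Step 5: δ(q0, 0) = (q0, 1, R)  ⊢  11101[q0]□ (head at position 5)
Step 6: δ(q0, □) = (q1, □, L)  ⊢  1110[q1]1□ (head at position 4)
Step 7: δ(q1, 1) = (q1, 1, L)  ⊢  111[q1]01□ (head at position 3)
Step 8: δ(q1, 0) = (q1, 0, L)  ⊢  11[q1]101□ (head at position 2)
Step 9: δ(q1, 1) = (q1, 1, L)  ⊢  1[q1]1101□ (head at position 1)
Step 10: δ(q1, 1) = (q1, 1, L)  ⊢  [q1]11101□ (head at position 0)
Step 11: δ(q1, 1) = (q1, 1, L)  ⊢  [q1]□11101□ (head at position -1)
Step 12: δ(q1, □) = (qA, □, R)  ⊢  □[qA]11101□ (head at position 0)
The machine is in qA, so it halts and accepts.
Number of transitions executed: 12.

Final answer: 12 steps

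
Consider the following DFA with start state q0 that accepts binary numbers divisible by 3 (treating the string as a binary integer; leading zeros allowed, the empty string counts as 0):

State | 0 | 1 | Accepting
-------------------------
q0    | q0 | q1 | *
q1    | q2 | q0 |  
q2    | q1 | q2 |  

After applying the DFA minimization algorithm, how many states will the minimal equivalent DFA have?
All 3 states are reachable from q0, so none can be removed as unreachable.
Table-filling: first mark every (accepting, non-accepting) pair as distinguishable (accepting: {q0}; non-accepting: {q1, q2}).
Round 1: (q1, q2) on '1' go to q0 and q2, already distinguishable → mark.
Every pair of states is distinguishable, so the DFA is already minimal.
Equivalence classes: {q0}, {q1}, {q2} → 3 states.

Final answer: 3 states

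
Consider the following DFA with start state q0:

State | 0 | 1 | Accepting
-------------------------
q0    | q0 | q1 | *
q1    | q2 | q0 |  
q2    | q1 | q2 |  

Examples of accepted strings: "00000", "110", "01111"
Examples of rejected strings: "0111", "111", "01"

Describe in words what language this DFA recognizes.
binary numbers divisible by 3 (treating the string as a binary integer; leading zeros allowed, the empty string counts as 0)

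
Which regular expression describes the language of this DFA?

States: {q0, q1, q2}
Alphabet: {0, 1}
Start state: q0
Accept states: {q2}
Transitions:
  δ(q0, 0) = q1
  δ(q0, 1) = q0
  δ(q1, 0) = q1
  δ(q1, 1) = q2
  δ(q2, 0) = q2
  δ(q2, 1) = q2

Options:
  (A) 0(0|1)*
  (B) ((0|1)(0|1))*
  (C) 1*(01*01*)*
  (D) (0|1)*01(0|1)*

Testing sample strings against the DFA:
  '01' -> accepted
  '101' -> accepted
  '01' -> accepted
  '000' -> rejected
Checking each option for a counterexample:
  (A) 0(0|1)*: '0' is rejected by the DFA but matches the regex → eliminated
  (B) ((0|1)(0|1))*: ε is rejected by the DFA but matches the regex → eliminated
  (C) 1*(01*01*)*: ε is rejected by the DFA but matches the regex → eliminated
  (D) (0|1)*01(0|1)*: agrees with the DFA on all strings of length ≤ 4
Only (D) (0|1)*01(0|1)* is consistent with the DFA.

Final answer: (D) (0|1)*01(0|1)*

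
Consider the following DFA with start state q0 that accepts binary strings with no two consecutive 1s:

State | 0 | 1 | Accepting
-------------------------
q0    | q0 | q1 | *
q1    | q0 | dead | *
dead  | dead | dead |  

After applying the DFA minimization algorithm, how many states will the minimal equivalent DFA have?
All 3 states are reachable from q0, so none can be removed as unreachable.
Table-filling: first mark every (accepting, non-accepting) pair as distinguishable (accepting: {q0, q1}; non-accepting: {dead}).
Round 1: (q0, q1) on '1' go to q1 and dead, already distinguishable → mark.
Every pair of states is distinguishable, so the DFA is already minimal.
Equivalence classes: {q0}, {q1}, {dead} → 3 states.

Final answer: 3 states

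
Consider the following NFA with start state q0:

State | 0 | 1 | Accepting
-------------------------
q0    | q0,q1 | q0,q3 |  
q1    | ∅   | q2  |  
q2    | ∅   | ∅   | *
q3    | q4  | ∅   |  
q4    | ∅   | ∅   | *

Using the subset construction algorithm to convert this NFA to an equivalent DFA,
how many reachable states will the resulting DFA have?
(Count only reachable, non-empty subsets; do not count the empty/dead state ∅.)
Start subset: {q0}
{q0}: on 0 → {q0, q1}, on 1 → {q0, q3}
{q0, q1}: on 0 → {q0, q1}, on 1 → {q0, q2, q3}
{q0, q3}: on 0 → {q0, q1, q4}, on 1 → {q0, q3}
{q0, q2, q3}: on 0 → {q0, q1, q4}, on 1 → {q0, q3}
{q0, q1, q4}: on 0 → {q0, q1}, on 1 → {q0, q2, q3}
Reachable non-empty subsets: {q0}, {q0, q1}, {q0, q3}, {q0, q2, q3}, {q0, q1, q4} — 5 in total.

Final answer: 5 states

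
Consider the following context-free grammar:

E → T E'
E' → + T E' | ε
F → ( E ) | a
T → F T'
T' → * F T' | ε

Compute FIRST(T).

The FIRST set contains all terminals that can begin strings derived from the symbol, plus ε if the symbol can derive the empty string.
FIRST(F): F → ( E ) contributes '(' and F → a contributes 'a', so FIRST(F) = {(, a}. F is not nullable.
FIRST(T): T → F T' begins with F, and F is not nullable, so FIRST(T) = FIRST(F) = {(, a}.

Final answer: {(, a}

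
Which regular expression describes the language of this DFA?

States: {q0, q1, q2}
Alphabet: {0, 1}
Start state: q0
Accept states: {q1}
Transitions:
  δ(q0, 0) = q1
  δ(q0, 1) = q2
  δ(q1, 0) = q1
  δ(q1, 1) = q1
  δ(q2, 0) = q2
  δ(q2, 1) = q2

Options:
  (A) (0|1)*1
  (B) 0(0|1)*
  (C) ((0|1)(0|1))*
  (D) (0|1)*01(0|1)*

Testing sample strings against the DFA:
  '000' -> accepted
  '00' -> accepted
  '0111' -> accepted
  '110' -> rejected
Checking each option for a counterexample:
  (A) (0|1)*1: '0' is accepted by the DFA but does not match the regex → eliminated
  (B) 0(0|1)*: agrees with the DFA on all strings of length ≤ 4
  (C) ((0|1)(0|1))*: ε is rejected by the DFA but matches the regex → eliminated
  (D) (0|1)*01(0|1)*: '0' is accepted by the DFA but does not match the regex → eliminated
Only (B) 0(0|1)* is consistent with the DFA.

Final answer: (B) 0(0|1)*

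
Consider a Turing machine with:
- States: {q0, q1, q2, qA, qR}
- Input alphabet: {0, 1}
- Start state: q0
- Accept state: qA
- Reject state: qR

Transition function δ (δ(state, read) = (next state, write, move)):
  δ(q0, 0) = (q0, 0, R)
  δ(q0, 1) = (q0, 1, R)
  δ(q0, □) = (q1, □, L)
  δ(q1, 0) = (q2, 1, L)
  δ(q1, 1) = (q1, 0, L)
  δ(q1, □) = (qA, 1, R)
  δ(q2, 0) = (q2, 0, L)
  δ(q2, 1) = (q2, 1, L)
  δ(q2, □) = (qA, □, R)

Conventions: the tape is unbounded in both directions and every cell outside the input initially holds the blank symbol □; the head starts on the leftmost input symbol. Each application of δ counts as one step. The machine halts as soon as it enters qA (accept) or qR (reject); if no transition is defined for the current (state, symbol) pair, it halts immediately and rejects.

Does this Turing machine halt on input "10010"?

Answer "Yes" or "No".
Step 0: [q0]10010 (head at position 0)
Step 1: δ(q0, 1) = (q0, 1, R)  ⊢  1[q0]0010 (head at position 1)
Step 2: δ(q0, 0) = (q0, 0, R)  ⊢  10[q0]010 (head at position 2)
Step 3: δ(q0, 0) = (q0, 0, R)  ⊢  100[q0]10 (head at position 3)
Step 4: δ(q0, 1) = (q0, 1, R)  ⊢  1001[q0]0 (head at position 4)
Step 5: δ(q0, 0) = (q0, 0, R)  ⊢  10010[q0]□ (head at position 5)
Step 6: δ(q0, □) = (q1, □, L)  ⊢  1001[q1]0□ (head at position 4)
Step 7: δ(q1, 0) = (q2, 1, L)  ⊢  100[q2]11□ (head at position 3)
Step 8: δ(q2, 1) = (q2, 1, L)  ⊢  10[q2]011□ (head at position 2)
Step 9: δ(q2, 0) = (q2, 0, L)  ⊢  1[q2]0011□ (head at position 1)
Step 10: δ(q2, 0) = (q2, 0, L)  ⊢  [q2]10011□ (head at position 0)
Step 11: δ(q2, 1) = (q2, 1, L)  ⊢  [q2]□10011□ (head at position -1)
Step 12: δ(q2, □) = (qA, □, R)  ⊢  □[qA]10011□ (head at position 0)
The machine is in qA, so it halts and accepts.
It halts after 12 steps.

Final answer: Yes - halts after 12 steps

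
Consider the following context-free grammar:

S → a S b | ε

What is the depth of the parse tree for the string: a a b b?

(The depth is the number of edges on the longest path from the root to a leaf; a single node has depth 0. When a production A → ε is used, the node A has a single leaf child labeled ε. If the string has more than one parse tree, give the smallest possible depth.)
The only parse tree applies S → a S b 2 times (once per matching a…b pair) and then S → ε.
The S nodes sit at depths 0, 1, …, 2; the innermost S (depth 2) has the single child ε at depth 3.
The terminal leaves a, b are at depths 1..2, so the longest root-to-leaf path is S → S → … → S → ε with 3 edges.
Depth = 3.

Final answer: 3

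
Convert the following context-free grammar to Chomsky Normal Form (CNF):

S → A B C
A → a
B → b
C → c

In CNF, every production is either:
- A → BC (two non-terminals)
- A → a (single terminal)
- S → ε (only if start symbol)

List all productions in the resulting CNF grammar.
The grammar has no ε-productions or unit productions to eliminate.
A → a is already in CNF (single terminal) – keep it.
B → b is already in CNF (single terminal) – keep it.
C → c is already in CNF (single terminal) – keep it.
S → A B C has 3 symbols on the right: break it into binary productions S → A X0, X0 → B C.
Resulting CNF grammar (5 productions): A → a; B → b; C → c; S → A X0; X0 → B C

Final answer: A → a; B → b; C → c; S → A X0; X0 → B C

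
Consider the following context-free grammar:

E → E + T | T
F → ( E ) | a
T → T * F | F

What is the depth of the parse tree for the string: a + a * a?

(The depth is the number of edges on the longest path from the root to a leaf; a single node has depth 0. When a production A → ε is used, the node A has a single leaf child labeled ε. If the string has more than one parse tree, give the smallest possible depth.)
The grammar is unambiguous; the parse tree of a + a * a is:
E → E + T at the root (depth 0).
  Left E (depth 1) → T (2) → F (3) → a (4).
  Right T (depth 1) → T * F; that T (2) → F (3) → a (4); F (2) → a (3).
The longest root-to-leaf paths have 4 edges.
Depth = 4.

Final answer: 4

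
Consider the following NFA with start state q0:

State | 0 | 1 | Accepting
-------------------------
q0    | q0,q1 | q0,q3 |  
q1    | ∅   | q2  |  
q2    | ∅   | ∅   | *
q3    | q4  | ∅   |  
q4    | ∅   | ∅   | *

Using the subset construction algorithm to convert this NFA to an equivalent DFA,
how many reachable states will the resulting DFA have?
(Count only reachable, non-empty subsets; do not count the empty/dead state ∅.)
Start subset: {q0}
{q0}: on 0 → {q0, q1}, on 1 → {q0, q3}
{q0, q1}: on 0 → {q0, q1}, on 1 → {q0, q2, q3}
{q0, q3}: on 0 → {q0, q1, q4}, on 1 → {q0, q3}
{q0, q2, q3}: on 0 → {q0, q1, q4}, on 1 → {q0, q3}
{q0, q1, q4}: on 0 → {q0, q1}, on 1 → {q0, q2, q3}
Reachable non-empty subsets: {q0}, {q0, q1}, {q0, q3}, {q0, q2, q3}, {q0, q1, q4} — 5 in total.

Final answer: 5 states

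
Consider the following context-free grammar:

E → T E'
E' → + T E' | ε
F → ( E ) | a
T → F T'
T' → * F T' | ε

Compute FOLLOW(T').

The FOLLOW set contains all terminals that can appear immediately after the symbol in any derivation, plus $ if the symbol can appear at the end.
Useful FIRST sets: FIRST(E') = {+, ε}, FIRST(T') = {*, ε} (both E' and T' are nullable).
FOLLOW(E): E is the start symbol → $; E appears in F → ( E ) followed by ')' → FOLLOW(E) = {), $}.
FOLLOW(E'): E' appears at the right end of E → T E' and of E' → + T E', so FOLLOW(E') ⊇ FOLLOW(E) (the second occurrence adds nothing new). FOLLOW(E') = {), $}.
FOLLOW(T): in E → T E' and E' → + T E', T is followed by E': add FIRST(E') minus ε = {+}; since E' is nullable, also add FOLLOW(E) and FOLLOW(E') = {), $}. FOLLOW(T) = {+, ), $}.
FOLLOW(T'): T' appears at the right end of T → F T' and of T' → * F T', so FOLLOW(T') = FOLLOW(T) = {+, ), $}.

Final answer: {$, ), +}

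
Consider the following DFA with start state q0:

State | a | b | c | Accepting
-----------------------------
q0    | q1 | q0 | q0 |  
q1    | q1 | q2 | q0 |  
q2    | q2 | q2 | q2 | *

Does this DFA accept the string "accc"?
Start in q0.
Read 'a': q0 → q1
Read 'c': q1 → q0
Read 'c': q0 → q0
Read 'c': q0 → q0
Final state q0 is not accepting, so the string is rejected.

Final answer: No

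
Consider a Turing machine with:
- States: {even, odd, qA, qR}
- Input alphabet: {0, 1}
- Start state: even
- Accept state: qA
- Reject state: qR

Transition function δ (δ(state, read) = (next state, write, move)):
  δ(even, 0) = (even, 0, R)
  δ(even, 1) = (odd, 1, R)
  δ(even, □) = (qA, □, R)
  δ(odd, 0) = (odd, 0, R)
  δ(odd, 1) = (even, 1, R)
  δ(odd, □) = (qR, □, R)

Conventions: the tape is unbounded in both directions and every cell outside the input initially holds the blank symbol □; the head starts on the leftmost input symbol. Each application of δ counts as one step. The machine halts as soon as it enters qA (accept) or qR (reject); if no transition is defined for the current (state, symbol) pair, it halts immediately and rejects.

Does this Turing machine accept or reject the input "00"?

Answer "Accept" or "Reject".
Step 0: [even]00 (head at position 0)
Step 1: δ(even, 0) = (even, 0, R)  ⊢  0[even]0 (head at position 1)
Step 2: δ(even, 0) = (even, 0, R)  ⊢  00[even]□ (head at position 2)
Step 3: δ(even, □) = (qA, □, R)  ⊢  00□[qA]□ (head at position 3)
The machine is in qA, so it halts and accepts.

Final answer: Accept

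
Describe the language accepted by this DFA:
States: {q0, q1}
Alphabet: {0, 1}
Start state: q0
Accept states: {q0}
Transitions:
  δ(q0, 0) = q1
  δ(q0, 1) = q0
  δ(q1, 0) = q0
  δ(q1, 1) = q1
Analyzing the DFA structure:
Start state: q0
Accept states: {q0}
Interpreting what each state remembers (checking against the transitions):
  q0: an even number of 0s has been read so far
  q1: an odd number of 0s has been read so far
  δ(q0, 0): in q0 (an even number of 0s has been read so far), after reading 0 we have: an odd number of 0s has been read so far → q1
  δ(q0, 1): in q0 (an even number of 0s has been read so far), after reading 1 we have: an even number of 0s has been read so far → q0
  δ(q1, 0): in q1 (an odd number of 0s has been read so far), after reading 0 we have: an even number of 0s has been read so far → q0
  δ(q1, 1): in q1 (an odd number of 0s has been read so far), after reading 1 we have: an odd number of 0s has been read so far → q1
A string is accepted iff it ends in {q0}, i.e. an even number of 0s has been read so far.
Language: All binary strings with an even number of 0s

Final answer: All binary strings with an even number of 0s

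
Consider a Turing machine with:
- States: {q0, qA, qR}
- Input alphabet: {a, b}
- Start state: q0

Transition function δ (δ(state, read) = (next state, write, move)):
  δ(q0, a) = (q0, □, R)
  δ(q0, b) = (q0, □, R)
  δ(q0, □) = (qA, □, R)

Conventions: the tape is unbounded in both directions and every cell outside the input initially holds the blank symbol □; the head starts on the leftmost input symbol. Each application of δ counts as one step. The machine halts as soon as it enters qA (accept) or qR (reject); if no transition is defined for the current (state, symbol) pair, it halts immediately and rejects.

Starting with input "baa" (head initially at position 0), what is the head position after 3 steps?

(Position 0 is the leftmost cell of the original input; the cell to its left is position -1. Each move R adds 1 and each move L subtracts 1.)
Step 0: [q0]baa (head at position 0)
Step 1: δ(q0, b) = (q0, □, R)  ⊢  □[q0]aa (head at position 1)
Step 2: δ(q0, a) = (q0, □, R)  ⊢  □□[q0]a (head at position 2)
Step 3: δ(q0, a) = (q0, □, R)  ⊢  □□□[q0]□ (head at position 3)
Head position after 3 steps: 3

Final answer: Position 3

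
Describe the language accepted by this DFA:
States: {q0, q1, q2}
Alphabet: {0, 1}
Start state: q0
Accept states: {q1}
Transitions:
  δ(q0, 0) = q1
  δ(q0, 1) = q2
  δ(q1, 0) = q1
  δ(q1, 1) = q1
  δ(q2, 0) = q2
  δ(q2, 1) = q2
Analyzing the DFA structure:
Start state: q0
Accept states: {q1}
Interpreting what each state remembers (checking against the transitions):
  q0: nothing has been read yet
  q1: the first symbol was 0
  q2: the first symbol was 1 (trap state)
  δ(q0, 0): in q0 (nothing has been read yet), after reading 0 we have: the first symbol was 0 → q1
  δ(q0, 1): in q0 (nothing has been read yet), after reading 1 we have: the first symbol was 1 (trap state) → q2
  δ(q1, 0): in q1 (the first symbol was 0), after reading 0 we have: the first symbol was 0 → q1
  δ(q1, 1): in q1 (the first symbol was 0), after reading 1 we have: the first symbol was 0 → q1
  δ(q2, 0): in q2 (the first symbol was 1 (trap state)), after reading 0 we have: the first symbol was 1 (trap state) → q2
  δ(q2, 1): in q2 (the first symbol was 1 (trap state)), after reading 1 we have: the first symbol was 1 (trap state) → q2
A string is accepted iff it ends in {q1}, i.e. the first symbol was 0.
Language: All binary strings starting with 0

Final answer: All binary strings starting with 0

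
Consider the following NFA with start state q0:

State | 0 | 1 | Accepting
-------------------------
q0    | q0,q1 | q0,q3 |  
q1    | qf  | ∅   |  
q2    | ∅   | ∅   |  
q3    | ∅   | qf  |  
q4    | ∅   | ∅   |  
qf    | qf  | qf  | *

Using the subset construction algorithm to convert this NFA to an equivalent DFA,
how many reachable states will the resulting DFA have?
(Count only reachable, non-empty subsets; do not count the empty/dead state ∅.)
Start subset: {q0}
{q0}: on 0 → {q0, q1}, on 1 → {q0, q3}
{q0, q1}: on 0 → {q0, q1, qf}, on 1 → {q0, q3}
{q0, q3}: on 0 → {q0, q1}, on 1 → {q0, q3, qf}
{q0, q1, qf}: on 0 → {q0, q1, qf}, on 1 → {q0, q3, qf}
{q0, q3, qf}: on 0 → {q0, q1, qf}, on 1 → {q0, q3, qf}
Reachable non-empty subsets: {q0}, {q0, q1}, {q0, q3}, {q0, q1, qf}, {q0, q3, qf} — 5 in total.

Final answer: 5 states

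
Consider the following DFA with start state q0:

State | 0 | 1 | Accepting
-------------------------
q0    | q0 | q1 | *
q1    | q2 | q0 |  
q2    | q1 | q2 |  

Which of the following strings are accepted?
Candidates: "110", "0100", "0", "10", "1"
"110": q0 → q1 → q0 → q0; q0 is accepting → accepted
"0100": q0 → q0 → q1 → q2 → q1; q1 is not accepting → rejected
"0": q0 → q0; q0 is accepting → accepted
"10": q0 → q1 → q2; q2 is not accepting → rejected
"1": q0 → q1; q1 is not accepting → rejected

Final answer: "110", "0"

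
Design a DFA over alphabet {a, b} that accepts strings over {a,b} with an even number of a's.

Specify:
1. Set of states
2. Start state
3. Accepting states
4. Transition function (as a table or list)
One valid DFA (any DFA recognizing the same language is acceptable):
States: {q0, q1}
Start: q0
Accepting: {q0}
Transitions (accepting states marked with *):
State | a | b | Accepting
-------------------------
q0    | q1 | q0 | *
q1    | q0 | q1 |  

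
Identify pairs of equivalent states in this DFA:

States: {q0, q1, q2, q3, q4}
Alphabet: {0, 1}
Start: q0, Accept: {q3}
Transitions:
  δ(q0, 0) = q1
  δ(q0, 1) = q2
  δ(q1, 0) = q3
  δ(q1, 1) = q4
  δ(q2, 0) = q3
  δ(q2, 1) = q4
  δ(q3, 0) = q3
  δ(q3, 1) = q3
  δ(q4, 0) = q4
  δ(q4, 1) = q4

Using the table-filling algorithm:
Round 0 – mark pairs where exactly one state is accepting: (q0,q3), (q1,q3), (q2,q3), (q3,q4)
Round 1 – newly marked: (q0,q1) [on 0: q1 vs q3, already marked]; (q0,q2) [on 0: q1 vs q3, already marked]; (q1,q4) [on 0: q3 vs q4, already marked]; (q2,q4) [on 0: q3 vs q4, already marked]
Round 2 – newly marked: (q0,q4) [on 0: q1 vs q4, already marked]
No further pairs can be marked.
(q1, q2) unmarked: δ(q1,0)=q3, δ(q2,0)=q3; δ(q1,1)=q4, δ(q2,1)=q4 → equivalent
Equivalent pairs: (q1, q2)

Final answer: Equivalent pairs: (q1, q2)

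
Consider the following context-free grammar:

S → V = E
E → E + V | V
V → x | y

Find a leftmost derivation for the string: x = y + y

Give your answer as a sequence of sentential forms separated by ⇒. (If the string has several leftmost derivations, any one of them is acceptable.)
Start with S.
Step 1: the leftmost non-terminal is S; apply S → V = E:  V = E
Step 2: the leftmost non-terminal is V; apply V → x:  x = E
Step 3: the leftmost non-terminal is E; apply E → E + V:  x = E + V
Step 4: the leftmost non-terminal is E; apply E → V:  x = V + V
Step 5: the leftmost non-terminal is V; apply V → y:  x = y + V
Step 6: the leftmost non-terminal is V; apply V → y:  x = y + y

Final answer: S ⇒ V = E ⇒ x = E ⇒ x = E + V ⇒ x = V + V ⇒ x = y + V ⇒ x = y + y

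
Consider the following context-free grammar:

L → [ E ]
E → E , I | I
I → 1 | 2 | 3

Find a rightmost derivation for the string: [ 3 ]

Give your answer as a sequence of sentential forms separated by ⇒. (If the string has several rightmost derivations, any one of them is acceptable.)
Start with L.
Step 1: the rightmost non-terminal is L; apply L → [ E ]:  [ E ]
Step 2: the rightmost non-terminal is E; apply E → I:  [ I ]
Step 3: the rightmost non-terminal is I; apply I → 3:  [ 3 ]

Final answer: L ⇒ [ E ] ⇒ [ I ] ⇒ [ 3 ]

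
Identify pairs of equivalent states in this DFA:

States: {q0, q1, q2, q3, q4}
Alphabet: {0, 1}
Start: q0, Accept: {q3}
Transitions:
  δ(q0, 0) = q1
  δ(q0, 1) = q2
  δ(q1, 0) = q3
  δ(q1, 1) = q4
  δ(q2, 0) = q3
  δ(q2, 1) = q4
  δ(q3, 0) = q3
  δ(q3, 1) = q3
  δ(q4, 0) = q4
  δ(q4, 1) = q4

Using the table-filling algorithm:
Round 0 – mark pairs where exactly one state is accepting: (q0,q3), (q1,q3), (q2,q3), (q3,q4)
Round 1 – newly marked: (q0,q1) [on 0: q1 vs q3, already marked]; (q0,q2) [on 0: q1 vs q3, already marked]; (q1,q4) [on 0: q3 vs q4, already marked]; (q2,q4) [on 0: q3 vs q4, already marked]
Round 2 – newly marked: (q0,q4) [on 0: q1 vs q4, already marked]
No further pairs can be marked.
(q1, q2) unmarked: δ(q1,0)=q3, δ(q2,0)=q3; δ(q1,1)=q4, δ(q2,1)=q4 → equivalent
Equivalent pairs: (q1, q2)

Final answer: Equivalent pairs: (q1, q2)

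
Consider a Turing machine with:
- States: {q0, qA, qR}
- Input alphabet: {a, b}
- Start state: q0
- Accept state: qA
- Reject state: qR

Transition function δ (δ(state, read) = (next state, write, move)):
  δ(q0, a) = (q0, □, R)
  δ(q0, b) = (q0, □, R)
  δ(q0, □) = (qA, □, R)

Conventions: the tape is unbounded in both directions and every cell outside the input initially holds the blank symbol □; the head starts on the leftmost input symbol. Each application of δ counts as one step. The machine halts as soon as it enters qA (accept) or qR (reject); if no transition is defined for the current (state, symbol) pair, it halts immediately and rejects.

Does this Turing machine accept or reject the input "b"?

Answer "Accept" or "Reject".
Step 0: [q0]b (head at position 0)
Step 1: δ(q0, b) = (q0, □, R)  ⊢  □[q0]□ (head at position 1)
Step 2: δ(q0, □) = (qA, □, R)  ⊢  □□[qA]□ (head at position 2)
The machine is in qA, so it halts and accepts.

Final answer: Accept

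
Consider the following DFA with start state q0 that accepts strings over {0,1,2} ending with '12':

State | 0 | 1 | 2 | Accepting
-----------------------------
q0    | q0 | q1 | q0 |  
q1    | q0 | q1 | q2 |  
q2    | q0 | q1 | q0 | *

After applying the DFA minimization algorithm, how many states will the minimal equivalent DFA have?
All 3 states are reachable from q0, so none can be removed as unreachable.
Table-filling: first mark every (accepting, non-accepting) pair as distinguishable (accepting: {q2}; non-accepting: {q0, q1}).
Round 1: (q0, q1) on '2' go to q0 and q2, already distinguishable → mark.
Every pair of states is distinguishable, so the DFA is already minimal.
Equivalence classes: {q0}, {q1}, {q2} → 3 states.

Final answer: 3 states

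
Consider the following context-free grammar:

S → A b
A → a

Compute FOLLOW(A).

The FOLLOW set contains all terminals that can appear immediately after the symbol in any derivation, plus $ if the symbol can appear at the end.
A occurs only in S → A b, where it is immediately followed by the terminal b. So FOLLOW(A) = {b}.

Final answer: {b}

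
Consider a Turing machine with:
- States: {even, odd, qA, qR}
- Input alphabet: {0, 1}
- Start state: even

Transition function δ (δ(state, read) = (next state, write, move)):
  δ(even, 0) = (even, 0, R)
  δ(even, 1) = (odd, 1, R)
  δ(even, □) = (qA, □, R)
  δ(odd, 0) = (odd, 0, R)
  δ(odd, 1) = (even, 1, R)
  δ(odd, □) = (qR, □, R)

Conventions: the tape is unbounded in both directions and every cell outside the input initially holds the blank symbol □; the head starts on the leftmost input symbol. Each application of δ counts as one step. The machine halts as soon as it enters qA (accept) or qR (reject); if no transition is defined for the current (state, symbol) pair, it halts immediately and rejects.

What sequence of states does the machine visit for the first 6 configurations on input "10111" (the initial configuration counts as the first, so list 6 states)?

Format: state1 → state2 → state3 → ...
Step 0: [even]10111 (head at position 0)
Step 1: δ(even, 1) = (odd, 1, R)  ⊢  1[odd]0111 (head at position 1)
Step 2: δ(odd, 0) = (odd, 0, R)  ⊢  10[odd]111 (head at position 2)
Step 3: δ(odd, 1) = (even, 1, R)  ⊢  101[even]11 (head at position 3)
Step 4: δ(even, 1) = (odd, 1, R)  ⊢  1011[odd]1 (head at position 4)
Step 5: δ(odd, 1) = (even, 1, R)  ⊢  10111[even]□ (head at position 5)
Reading off the states of these 6 configurations: even → odd → odd → even → odd → even

Final answer: even → odd → odd → even → odd → even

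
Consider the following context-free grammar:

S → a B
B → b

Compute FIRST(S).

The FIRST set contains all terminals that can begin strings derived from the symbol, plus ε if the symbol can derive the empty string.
S has the single production S → a B, whose right-hand side begins with the terminal a. So FIRST(S) = {a}.

Final answer: {a}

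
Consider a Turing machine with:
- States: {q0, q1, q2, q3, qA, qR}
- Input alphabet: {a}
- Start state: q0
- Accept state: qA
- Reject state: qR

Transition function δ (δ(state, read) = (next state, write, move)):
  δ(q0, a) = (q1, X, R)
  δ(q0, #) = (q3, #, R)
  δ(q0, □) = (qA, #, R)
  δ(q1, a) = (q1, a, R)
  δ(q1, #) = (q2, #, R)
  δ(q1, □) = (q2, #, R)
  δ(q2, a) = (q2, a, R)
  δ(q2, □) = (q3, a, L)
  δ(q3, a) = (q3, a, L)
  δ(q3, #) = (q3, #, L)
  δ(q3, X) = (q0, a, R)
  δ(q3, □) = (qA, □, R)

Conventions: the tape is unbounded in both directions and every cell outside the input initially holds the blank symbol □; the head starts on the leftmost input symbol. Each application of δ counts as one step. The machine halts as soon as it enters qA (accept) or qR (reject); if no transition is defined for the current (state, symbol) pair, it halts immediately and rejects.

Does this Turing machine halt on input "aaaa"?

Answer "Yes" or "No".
Trace (configuration after each step, as tape_left[state]tape_right with head position):
Step 0: [q0]aaaa (head at position 0)
Step 1: X[q1]aaa (head 1)
Step 2: Xa[q1]aa (head 2)
Step 3: Xaa[q1]a (head 3)
Step 4: Xaaa[q1]□ (head 4)
Step 5: Xaaa#[q2]□ (head 5)
Step 6: Xaaa[q3]#a (head 4)
Step 7: Xaa[q3]a#a (head 3)
Step 8: Xa[q3]aa#a (head 2)
Step 9: X[q3]aaa#a (head 1)
Step 10: [q3]Xaaa#a (head 0)
Step 11: a[q0]aaa#a (head 1)
Step 12: aX[q1]aa#a (head 2)
Step 13: aXa[q1]a#a (head 3)
Step 14: aXaa[q1]#a (head 4)
Step 15: aXaa#[q2]a (head 5)
Step 16: aXaa#a[q2]□ (head 6)
Step 17: aXaa#[q3]aa (head 5)
Step 18: aXaa[q3]#aa (head 4)
Step 19: aXa[q3]a#aa (head 3)
Step 20: aX[q3]aa#aa (head 2)
Step 21: a[q3]Xaa#aa (head 1)
Step 22: aa[q0]aa#aa (head 2)
Step 23: aaX[q1]a#aa (head 3)
Step 24: aaXa[q1]#aa (head 4)
Step 25: aaXa#[q2]aa (head 5)
Step 26: aaXa#a[q2]a (head 6)
Step 27: aaXa#aa[q2]□ (head 7)
Step 28: aaXa#a[q3]aa (head 6)
Step 29: aaXa#[q3]aaa (head 5)
Step 30: aaXa[q3]#aaa (head 4)
Step 31: aaX[q3]a#aaa (head 3)
Step 32: aa[q3]Xa#aaa (head 2)
Step 33: aaa[q0]a#aaa (head 3)
Step 34: aaaX[q1]#aaa (head 4)
Step 35: aaaX#[q2]aaa (head 5)
Step 36: aaaX#a[q2]aa (head 6)
Step 37: aaaX#aa[q2]a (head 7)
Step 38: aaaX#aaa[q2]□ (head 8)
Step 39: aaaX#aa[q3]aa (head 7)
Step 40: aaaX#a[q3]aaa (head 6)
Step 41: aaaX#[q3]aaaa (head 5)
Step 42: aaaX[q3]#aaaa (head 4)
Step 43: aaa[q3]X#aaaa (head 3)
Step 44: aaaa[q0]#aaaa (head 4)
Step 45: aaaa#[q3]aaaa (head 5)
Step 46: aaaa[q3]#aaaa (head 4)
Step 47: aaa[q3]a#aaaa (head 3)
Step 48: aa[q3]aa#aaaa (head 2)
Step 49: a[q3]aaa#aaaa (head 1)
Step 50: [q3]aaaa#aaaa (head 0)
Step 51: [q3]□aaaa#aaaa (head -1)
Step 52: □[qA]aaaa#aaaa (head 0)
The machine is in qA, so it halts and accepts.
It halts after 52 steps.

Final answer: Yes - halts after 52 steps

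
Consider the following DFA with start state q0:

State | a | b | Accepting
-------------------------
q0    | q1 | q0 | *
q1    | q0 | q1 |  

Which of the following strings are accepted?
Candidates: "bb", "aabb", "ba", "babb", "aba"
"bb": q0 → q0 → q0; q0 is accepting → accepted
"aabb": q0 → q1 → q0 → q0 → q0; q0 is accepting → accepted
"ba": q0 → q0 → q1; q1 is not accepting → rejected
"babb": q0 → q0 → q1 → q1 → q1; q1 is not accepting → rejected
"aba": q0 → q1 → q1 → q0; q0 is accepting → accepted

Final answer: "bb", "aabb", "aba"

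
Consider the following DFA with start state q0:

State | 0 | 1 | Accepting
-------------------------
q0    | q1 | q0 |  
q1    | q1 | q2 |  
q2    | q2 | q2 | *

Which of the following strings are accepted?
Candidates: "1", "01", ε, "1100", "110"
"1": q0 → q0; q0 is not accepting → rejected
"01": q0 → q1 → q2; q2 is accepting → accepted
ε: q0; q0 is not accepting → rejected
"1100": q0 → q0 → q0 → q1 → q1; q1 is not accepting → rejected
"110": q0 → q0 → q0 → q1; q1 is not accepting → rejected

Final answer: "01"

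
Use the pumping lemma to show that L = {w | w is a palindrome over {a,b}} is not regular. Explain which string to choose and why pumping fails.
Language: L = {w | w is a palindrome over {a,b}} (strings that read the same forwards and backwards)
Step 1: Assume for contradiction that L is regular, with pumping length p.
Step 2: Choose s = a^p b a^p. Then s ∈ L (it reads the same forwards and backwards) and |s| ≥ p.
Step 3: Consider any decomposition s = xyz with |xy| ≤ p and |y| > 0. Since |xy| ≤ p and the first p symbols of s are all a's, y = a^k for some k with 1 ≤ k ≤ p.
Step 4: Pumping up (i = 2): xy²z = a^(p+k) b a^p. Its reverse is a^p b a^(p+k) ≠ a^(p+k) b a^p (the single b is no longer in the middle), so xy²z is not a palindrome and xy²z ∉ L.
This contradicts the pumping lemma, so L is not regular.

Final answer: Choose s = a^p b a^p. Since |xy| ≤ p, y = a^k with k ≥ 1. Then xy²z = a^(p+k) b a^p is not a palindrome, so ∉ L.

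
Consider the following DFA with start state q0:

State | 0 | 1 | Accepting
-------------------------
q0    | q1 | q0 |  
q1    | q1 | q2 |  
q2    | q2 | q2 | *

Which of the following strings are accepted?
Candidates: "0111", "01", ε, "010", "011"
"0111": q0 → q1 → q2 → q2 → q2; q2 is accepting → accepted
"01": q0 → q1 → q2; q2 is accepting → accepted
ε: q0; q0 is not accepting → rejected
"010": q0 → q1 → q2 → q2; q2 is accepting → accepted
"011": q0 → q1 → q2 → q2; q2 is accepting → accepted

Final answer: "0111", "01", "010", "011"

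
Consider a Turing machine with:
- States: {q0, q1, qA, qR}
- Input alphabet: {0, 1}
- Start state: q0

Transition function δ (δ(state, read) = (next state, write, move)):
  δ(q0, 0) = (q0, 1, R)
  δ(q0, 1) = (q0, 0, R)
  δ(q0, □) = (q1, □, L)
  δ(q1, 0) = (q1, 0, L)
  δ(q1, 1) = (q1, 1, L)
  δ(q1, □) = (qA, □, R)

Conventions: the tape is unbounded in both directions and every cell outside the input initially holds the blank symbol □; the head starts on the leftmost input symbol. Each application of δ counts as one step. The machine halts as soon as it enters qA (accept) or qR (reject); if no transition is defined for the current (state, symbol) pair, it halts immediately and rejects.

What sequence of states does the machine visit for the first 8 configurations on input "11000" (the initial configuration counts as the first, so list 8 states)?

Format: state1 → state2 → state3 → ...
Step 0: [q0]11000 (head at position 0)
Step 1: δ(q0, 1) = (q0, 0, R)  ⊢  0[q0]1000 (head at position 1)
Step 2: δ(q0, 1) = (q0, 0, R)  ⊢  00[q0]000 (head at position 2)
Step 3: δ(q0, 0) = (q0, 1, R)  ⊢  001[q0]00 (head at position 3)
Step 4: δ(q0, 0) = (q0, 1, R)  ⊢  0011[q0]0 (head at position 4)
Step 5: δ(q0, 0) = (q0, 1, R)  ⊢  00111[q0]□ (head at position 5)
Step 6: δ(q0, □) = (q1, □, L)  ⊢  0011[q1]1□ (head at position 4)
Step 7: δ(q1, 1) = (q1, 1, L)  ⊢  001[q1]11□ (head at position 3)
Reading off the states of these 8 configurations: q0 → q0 → q0 → q0 → q0 → q0 → q1 → q1

Final answer: q0 → q0 → q0 → q0 → q0 → q0 → q1 → q1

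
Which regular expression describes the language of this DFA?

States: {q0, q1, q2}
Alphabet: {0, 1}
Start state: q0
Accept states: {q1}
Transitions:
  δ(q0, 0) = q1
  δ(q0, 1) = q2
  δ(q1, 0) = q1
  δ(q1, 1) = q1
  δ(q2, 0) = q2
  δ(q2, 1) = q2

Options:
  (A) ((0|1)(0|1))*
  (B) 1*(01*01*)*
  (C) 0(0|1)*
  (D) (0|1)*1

Testing sample strings against the DFA:
  '11001' -> rejected
  '0110' -> accepted
  '00011' -> accepted
  '11' -> rejected
Checking each option for a counterexample:
  (A) ((0|1)(0|1))*: ε is rejected by the DFA but matches the regex → eliminated
  (B) 1*(01*01*)*: ε is rejected by the DFA but matches the regex → eliminated
  (C) 0(0|1)*: agrees with the DFA on all strings of length ≤ 4
  (D) (0|1)*1: '0' is accepted by the DFA but does not match the regex → eliminated
Only (C) 0(0|1)* is consistent with the DFA.

Final answer: (C) 0(0|1)*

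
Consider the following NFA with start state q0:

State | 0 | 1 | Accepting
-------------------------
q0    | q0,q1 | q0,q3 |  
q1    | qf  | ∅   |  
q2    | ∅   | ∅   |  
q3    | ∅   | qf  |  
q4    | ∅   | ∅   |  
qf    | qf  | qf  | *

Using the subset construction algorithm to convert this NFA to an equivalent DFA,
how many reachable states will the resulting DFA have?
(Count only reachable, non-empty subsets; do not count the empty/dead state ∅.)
Start subset: {q0}
{q0}: on 0 → {q0, q1}, on 1 → {q0, q3}
{q0, q1}: on 0 → {q0, q1, qf}, on 1 → {q0, q3}
{q0, q3}: on 0 → {q0, q1}, on 1 → {q0, q3, qf}
{q0, q1, qf}: on 0 → {q0, q1, qf}, on 1 → {q0, q3, qf}
{q0, q3, qf}: on 0 → {q0, q1, qf}, on 1 → {q0, q3, qf}
Reachable non-empty subsets: {q0}, {q0, q1}, {q0, q3}, {q0, q1, qf}, {q0, q3, qf} — 5 in total.

Final answer: 5 states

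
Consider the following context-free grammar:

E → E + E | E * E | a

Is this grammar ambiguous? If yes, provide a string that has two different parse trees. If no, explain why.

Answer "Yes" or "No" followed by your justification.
Two different leftmost derivations of a + a * a:
  (1) E ⇒ E + E ⇒ a + E ⇒ a + E * E ⇒ a + a * E ⇒ a + a * a   (tree groups a + (a * a))
  (2) E ⇒ E * E ⇒ E + E * E ⇒ a + E * E ⇒ a + a * E ⇒ a + a * a   (tree groups (a + a) * a)
Two distinct leftmost derivations = two distinct parse trees, so the grammar is ambiguous.

Final answer: Yes - the string 'a + a * a' has two distinct leftmost derivations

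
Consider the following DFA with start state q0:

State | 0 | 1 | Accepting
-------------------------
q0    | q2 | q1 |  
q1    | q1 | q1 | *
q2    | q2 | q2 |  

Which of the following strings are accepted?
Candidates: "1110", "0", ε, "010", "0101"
"1110": q0 → q1 → q1 → q1 → q1; q1 is accepting → accepted
"0": q0 → q2; q2 is not accepting → rejected
ε: q0; q0 is not accepting → rejected
"010": q0 → q2 → q2 → q2; q2 is not accepting → rejected
"0101": q0 → q2 → q2 → q2 → q2; q2 is not accepting → rejected

Final answer: "1110"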